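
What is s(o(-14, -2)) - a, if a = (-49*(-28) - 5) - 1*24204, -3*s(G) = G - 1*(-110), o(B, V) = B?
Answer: 22805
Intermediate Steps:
s(G) = -110/3 - G/3 (s(G) = -(G - 1*(-110))/3 = -(G + 110)/3 = -(110 + G)/3 = -110/3 - G/3)
a = -22837 (a = (1372 - 5) - 24204 = 1367 - 24204 = -22837)
s(o(-14, -2)) - a = (-110/3 - 1/3*(-14)) - 1*(-22837) = (-110/3 + 14/3) + 22837 = -32 + 22837 = 22805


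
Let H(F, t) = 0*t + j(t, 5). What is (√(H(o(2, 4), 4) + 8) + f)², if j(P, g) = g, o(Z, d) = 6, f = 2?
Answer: (2 + √13)² ≈ 31.422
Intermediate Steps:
H(F, t) = 5 (H(F, t) = 0*t + 5 = 0 + 5 = 5)
(√(H(o(2, 4), 4) + 8) + f)² = (√(5 + 8) + 2)² = (√13 + 2)² = (2 + √13)²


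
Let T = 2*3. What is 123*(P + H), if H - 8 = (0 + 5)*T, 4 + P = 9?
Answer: 5289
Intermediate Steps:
P = 5 (P = -4 + 9 = 5)
T = 6
H = 38 (H = 8 + (0 + 5)*6 = 8 + 5*6 = 8 + 30 = 38)
123*(P + H) = 123*(5 + 38) = 123*43 = 5289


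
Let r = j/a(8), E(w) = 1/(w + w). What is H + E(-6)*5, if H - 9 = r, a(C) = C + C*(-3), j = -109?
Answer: 739/48 ≈ 15.396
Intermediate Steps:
E(w) = 1/(2*w)
a(C) = -2*C (a(C) = C - 3*C = -2*C)
r = 109/16 (r = -109/((-2*8)) = -109/(-16) = -109*(-1/16) = 109/16 ≈ 6.8125)
H = 253/16 (H = 9 + 109/16 = 253/16 ≈ 15.813)
H + E(-6)*5 = 253/16 + ((½)/(-6))*5 = 253/16 + ((½)*(-⅙))*5 = 253/16 - 1/12*5 = 253/16 - 5/12 = 739/48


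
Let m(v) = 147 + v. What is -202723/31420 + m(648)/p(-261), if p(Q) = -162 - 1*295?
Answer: -117623311/14358940 ≈ -8.1917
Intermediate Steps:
p(Q) = -457 (p(Q) = -162 - 295 = -457)
-202723/31420 + m(648)/p(-261) = -202723/31420 + (147 + 648)/(-457) = -202723*1/31420 + 795*(-1/457) = -202723/31420 - 795/457 = -117623311/14358940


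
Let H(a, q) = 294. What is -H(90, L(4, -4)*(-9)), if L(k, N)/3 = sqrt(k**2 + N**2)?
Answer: -294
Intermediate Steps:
L(k, N) = 3*sqrt(N**2 + k**2) (L(k, N) = 3*sqrt(k**2 + N**2) = 3*sqrt(N**2 + k**2))
-H(90, L(4, -4)*(-9)) = -1*294 = -294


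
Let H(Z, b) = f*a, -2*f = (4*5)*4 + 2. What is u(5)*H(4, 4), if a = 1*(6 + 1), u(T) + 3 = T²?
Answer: -6314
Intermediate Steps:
u(T) = -3 + T²
a = 7 (a = 1*7 = 7)
f = -41 (f = -((4*5)*4 + 2)/2 = -(20*4 + 2)/2 = -(80 + 2)/2 = -½*82 = -41)
H(Z, b) = -287 (H(Z, b) = -41*7 = -287)
u(5)*H(4, 4) = (-3 + 5²)*(-287) = (-3 + 25)*(-287) = 22*(-287) = -6314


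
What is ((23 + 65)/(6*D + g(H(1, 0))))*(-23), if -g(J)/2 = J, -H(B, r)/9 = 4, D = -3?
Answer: -1012/27 ≈ -37.482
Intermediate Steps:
H(B, r) = -36 (H(B, r) = -9*4 = -36)
g(J) = -2*J
((23 + 65)/(6*D + g(H(1, 0))))*(-23) = ((23 + 65)/(6*(-3) - 2*(-36)))*(-23) = (88/(-18 + 72))*(-23) = (88/54)*(-23) = (88*(1/54))*(-23) = (44/27)*(-23) = -1012/27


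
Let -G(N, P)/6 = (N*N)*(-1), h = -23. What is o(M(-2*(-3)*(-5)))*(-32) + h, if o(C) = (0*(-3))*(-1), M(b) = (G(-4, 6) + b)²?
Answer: -23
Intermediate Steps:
G(N, P) = 6*N² (G(N, P) = -6*N*N*(-1) = -6*N²*(-1) = -(-6)*N² = 6*N²)
M(b) = (96 + b)² (M(b) = (6*(-4)² + b)² = (6*16 + b)² = (96 + b)²)
o(C) = 0 (o(C) = 0*(-1) = 0)
o(M(-2*(-3)*(-5)))*(-32) + h = 0*(-32) - 23 = 0 - 23 = -23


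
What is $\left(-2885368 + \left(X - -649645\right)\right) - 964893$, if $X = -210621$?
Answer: $-3411237$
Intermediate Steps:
$\left(-2885368 + \left(X - -649645\right)\right) - 964893 = \left(-2885368 - -439024\right) - 964893 = \left(-2885368 + \left(-210621 + 649645\right)\right) - 964893 = \left(-2885368 + 439024\right) - 964893 = -2446344 - 964893 = -3411237$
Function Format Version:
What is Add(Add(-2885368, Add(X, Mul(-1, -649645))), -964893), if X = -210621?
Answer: -3411237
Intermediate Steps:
Add(Add(-2885368, Add(X, Mul(-1, -649645))), -964893) = Add(Add(-2885368, Add(-210621, Mul(-1, -649645))), -964893) = Add(Add(-2885368, Add(-210621, 649645)), -964893) = Add(Add(-2885368, 439024), -964893) = Add(-2446344, -964893) = -3411237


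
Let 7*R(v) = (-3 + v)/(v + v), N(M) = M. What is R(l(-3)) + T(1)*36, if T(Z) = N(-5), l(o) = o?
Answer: -1259/7 ≈ -179.86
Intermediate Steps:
R(v) = (-3 + v)/(14*v) (R(v) = ((-3 + v)/(v + v))/7 = ((-3 + v)/((2*v)))/7 = ((-3 + v)*(1/(2*v)))/7 = ((-3 + v)/(2*v))/7 = (-3 + v)/(14*v))
T(Z) = -5
R(l(-3)) + T(1)*36 = (1/14)*(-3 - 3)/(-3) - 5*36 = (1/14)*(-⅓)*(-6) - 180 = ⅐ - 180 = -1259/7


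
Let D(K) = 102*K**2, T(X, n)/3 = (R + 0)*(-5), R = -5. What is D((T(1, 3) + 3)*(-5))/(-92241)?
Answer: -1723800/10249 ≈ -168.19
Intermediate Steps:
T(X, n) = 75 (T(X, n) = 3*((-5 + 0)*(-5)) = 3*(-5*(-5)) = 3*25 = 75)
D((T(1, 3) + 3)*(-5))/(-92241) = (102*((75 + 3)*(-5))**2)/(-92241) = (102*(78*(-5))**2)*(-1/92241) = (102*(-390)**2)*(-1/92241) = (102*152100)*(-1/92241) = 15514200*(-1/92241) = -1723800/10249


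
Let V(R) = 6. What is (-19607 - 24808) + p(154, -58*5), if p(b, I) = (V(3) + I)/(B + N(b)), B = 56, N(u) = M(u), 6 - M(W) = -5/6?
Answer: -16746159/377 ≈ -44420.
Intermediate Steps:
M(W) = 41/6 (M(W) = 6 - (-5)/6 = 6 - 1*(-⅚) = 6 + ⅚ = 41/6)
N(u) = 41/6
p(b, I) = 36/377 + 6*I/377 (p(b, I) = (6 + I)/(56 + 41/6) = (6 + I)/(377/6) = (6 + I)*(6/377) = 36/377 + 6*I/377)
(-19607 - 24808) + p(154, -58*5) = (-19607 - 24808) + (36/377 + 6*(-58*5)/377) = -44415 + (36/377 + (6/377)*(-290)) = -44415 + (36/377 - 60/13) = -44415 - 1704/377 = -16746159/377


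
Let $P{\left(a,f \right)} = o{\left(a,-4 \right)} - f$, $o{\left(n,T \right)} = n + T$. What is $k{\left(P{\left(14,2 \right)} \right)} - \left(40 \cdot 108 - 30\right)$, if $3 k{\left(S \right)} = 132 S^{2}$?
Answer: $-1474$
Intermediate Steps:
$o{\left(n,T \right)} = T + n$
$P{\left(a,f \right)} = -4 + a - f$ ($P{\left(a,f \right)} = \left(-4 + a\right) - f = -4 + a - f$)
$k{\left(S \right)} = 44 S^{2}$ ($k{\left(S \right)} = \frac{132 S^{2}}{3} = 44 S^{2}$)
$k{\left(P{\left(14,2 \right)} \right)} - \left(40 \cdot 108 - 30\right) = 44 \left(-4 + 14 - 2\right)^{2} - \left(40 \cdot 108 - 30\right) = 44 \left(-4 + 14 - 2\right)^{2} - \left(4320 - 30\right) = 44 \cdot 8^{2} - 4290 = 44 \cdot 64 - 4290 = 2816 - 4290 = -1474$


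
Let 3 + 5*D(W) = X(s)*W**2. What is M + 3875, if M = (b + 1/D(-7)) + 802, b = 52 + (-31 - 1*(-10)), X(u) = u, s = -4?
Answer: 936887/199 ≈ 4708.0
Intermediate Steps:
D(W) = -3/5 - 4*W**2/5 (D(W) = -3/5 + (-4*W**2)/5 = -3/5 - 4*W**2/5)
b = 31 (b = 52 + (-31 + 10) = 52 - 21 = 31)
M = 165762/199 (M = (31 + 1/(-3/5 - 4/5*(-7)**2)) + 802 = (31 + 1/(-3/5 - 4/5*49)) + 802 = (31 + 1/(-3/5 - 196/5)) + 802 = (31 + 1/(-199/5)) + 802 = (31 - 5/199) + 802 = 6164/199 + 802 = 165762/199 ≈ 832.97)
M + 3875 = 165762/199 + 3875 = 936887/199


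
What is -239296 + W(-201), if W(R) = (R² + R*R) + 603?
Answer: -157891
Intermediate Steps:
W(R) = 603 + 2*R² (W(R) = (R² + R²) + 603 = 2*R² + 603 = 603 + 2*R²)
-239296 + W(-201) = -239296 + (603 + 2*(-201)²) = -239296 + (603 + 2*40401) = -239296 + (603 + 80802) = -239296 + 81405 = -157891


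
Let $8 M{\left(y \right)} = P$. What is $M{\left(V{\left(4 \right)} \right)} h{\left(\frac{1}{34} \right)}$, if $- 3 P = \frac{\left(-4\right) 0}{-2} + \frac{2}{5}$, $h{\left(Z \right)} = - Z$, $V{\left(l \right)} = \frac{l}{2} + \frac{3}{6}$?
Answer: $\frac{1}{2040} \approx 0.0004902$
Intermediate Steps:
$V{\left(l \right)} = \frac{1}{2} + \frac{l}{2}$ ($V{\left(l \right)} = l \frac{1}{2} + 3 \cdot \frac{1}{6} = \frac{l}{2} + \frac{1}{2} = \frac{1}{2} + \frac{l}{2}$)
$P = - \frac{2}{15}$ ($P = - \frac{\frac{\left(-4\right) 0}{-2} + \frac{2}{5}}{3} = - \frac{0 \left(- \frac{1}{2}\right) + 2 \cdot \frac{1}{5}}{3} = - \frac{0 + \frac{2}{5}}{3} = \left(- \frac{1}{3}\right) \frac{2}{5} = - \frac{2}{15} \approx -0.13333$)
$M{\left(y \right)} = - \frac{1}{60}$ ($M{\left(y \right)} = \frac{1}{8} \left(- \frac{2}{15}\right) = - \frac{1}{60}$)
$M{\left(V{\left(4 \right)} \right)} h{\left(\frac{1}{34} \right)} = - \frac{\left(-1\right) \frac{1}{34}}{60} = \left(- \frac{1}{60}\right) \left(- \frac{1}{34}\right) = \frac{1}{2040}$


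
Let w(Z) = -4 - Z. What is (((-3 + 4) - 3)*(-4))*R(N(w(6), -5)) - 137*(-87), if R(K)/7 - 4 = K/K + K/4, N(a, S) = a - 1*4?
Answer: 12003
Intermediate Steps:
N(a, S) = -4 + a (N(a, S) = a - 4 = -4 + a)
R(K) = 35 + 7*K/4 (R(K) = 28 + 7*(K/K + K/4) = 28 + 7*(1 + K*(1/4)) = 28 + 7*(1 + K/4) = 28 + (7 + 7*K/4) = 35 + 7*K/4)
(((-3 + 4) - 3)*(-4))*R(N(w(6), -5)) - 137*(-87) = (((-3 + 4) - 3)*(-4))*(35 + 7*(-4 + (-4 - 1*6))/4) - 137*(-87) = ((1 - 3)*(-4))*(35 + 7*(-4 + (-4 - 6))/4) + 11919 = (-2*(-4))*(35 + 7*(-4 - 10)/4) + 11919 = 8*(35 + (7/4)*(-14)) + 11919 = 8*(35 - 49/2) + 11919 = 8*(21/2) + 11919 = 84 + 11919 = 12003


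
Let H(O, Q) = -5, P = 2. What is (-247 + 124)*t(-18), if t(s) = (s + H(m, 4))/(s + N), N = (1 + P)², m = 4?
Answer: -943/3 ≈ -314.33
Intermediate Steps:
N = 9 (N = (1 + 2)² = 3² = 9)
t(s) = (-5 + s)/(9 + s) (t(s) = (s - 5)/(s + 9) = (-5 + s)/(9 + s))
(-247 + 124)*t(-18) = (-247 + 124)*((-5 - 18)/(9 - 18)) = -123*(-23)/(-9) = -(-41)*(-23)/3 = -123*23/9 = -943/3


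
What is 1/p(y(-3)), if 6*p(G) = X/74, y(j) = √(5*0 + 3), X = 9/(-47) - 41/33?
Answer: -172161/556 ≈ -309.64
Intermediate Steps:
X = -2224/1551 (X = 9*(-1/47) - 41*1/33 = -9/47 - 41/33 = -2224/1551 ≈ -1.4339)
y(j) = √3 (y(j) = √(0 + 3) = √3)
p(G) = -556/172161 (p(G) = (-2224/1551/74)/6 = (-2224/1551*1/74)/6 = (⅙)*(-1112/57387) = -556/172161)
1/p(y(-3)) = 1/(-556/172161) = -172161/556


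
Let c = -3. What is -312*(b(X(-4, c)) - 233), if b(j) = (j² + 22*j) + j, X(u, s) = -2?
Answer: 85800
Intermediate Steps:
b(j) = j² + 23*j
-312*(b(X(-4, c)) - 233) = -312*(-2*(23 - 2) - 233) = -312*(-2*21 - 233) = -312*(-42 - 233) = -312*(-275) = 85800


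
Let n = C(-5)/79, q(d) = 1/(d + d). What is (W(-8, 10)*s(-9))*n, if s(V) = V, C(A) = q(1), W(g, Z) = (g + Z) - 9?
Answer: 63/158 ≈ 0.39873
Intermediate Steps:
W(g, Z) = -9 + Z + g (W(g, Z) = (Z + g) - 9 = -9 + Z + g)
q(d) = 1/(2*d)
C(A) = ½ (C(A) = (½)/1 = (½)*1 = ½)
n = 1/158 (n = (½)/79 = (½)*(1/79) = 1/158 ≈ 0.0063291)
(W(-8, 10)*s(-9))*n = ((-9 + 10 - 8)*(-9))*(1/158) = -7*(-9)*(1/158) = 63*(1/158) = 63/158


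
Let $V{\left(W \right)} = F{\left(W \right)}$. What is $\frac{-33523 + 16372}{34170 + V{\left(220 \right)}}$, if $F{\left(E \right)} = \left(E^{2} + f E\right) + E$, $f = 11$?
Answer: $- \frac{17151}{85210} \approx -0.20128$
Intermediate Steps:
$F{\left(E \right)} = E^{2} + 12 E$ ($F{\left(E \right)} = \left(E^{2} + 11 E\right) + E = E^{2} + 12 E$)
$V{\left(W \right)} = W \left(12 + W\right)$
$\frac{-33523 + 16372}{34170 + V{\left(220 \right)}} = \frac{-33523 + 16372}{34170 + 220 \left(12 + 220\right)} = - \frac{17151}{34170 + 220 \cdot 232} = - \frac{17151}{34170 + 51040} = - \frac{17151}{85210}$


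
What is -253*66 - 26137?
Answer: -42835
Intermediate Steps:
-253*66 - 26137 = -16698 - 26137 = -42835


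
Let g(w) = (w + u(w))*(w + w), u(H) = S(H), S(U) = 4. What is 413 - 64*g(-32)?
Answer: -114275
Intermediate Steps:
u(H) = 4
g(w) = 2*w*(4 + w) (g(w) = (w + 4)*(w + w) = (4 + w)*(2*w) = 2*w*(4 + w))
413 - 64*g(-32) = 413 - 128*(-32)*(4 - 32) = 413 - 128*(-32)*(-28) = 413 - 64*1792 = 413 - 114688 = -114275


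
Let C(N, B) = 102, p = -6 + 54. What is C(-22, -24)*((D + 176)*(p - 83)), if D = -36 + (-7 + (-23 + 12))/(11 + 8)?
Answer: -9431940/19 ≈ -4.9642e+5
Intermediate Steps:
p = 48
D = -702/19 (D = -36 + (-7 - 11)/19 = -36 - 18*1/19 = -36 - 18/19 = -702/19 ≈ -36.947)
C(-22, -24)*((D + 176)*(p - 83)) = 102*((-702/19 + 176)*(48 - 83)) = 102*((2642/19)*(-35)) = 102*(-92470/19) = -9431940/19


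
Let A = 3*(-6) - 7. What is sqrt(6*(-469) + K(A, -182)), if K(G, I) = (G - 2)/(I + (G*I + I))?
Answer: I*sqrt(49308698166)/4186 ≈ 53.047*I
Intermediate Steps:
A = -25 (A = -18 - 7 = -25)
K(G, I) = (-2 + G)/(2*I + G*I) (K(G, I) = (-2 + G)/(I + (I + G*I)) = (-2 + G)/(2*I + G*I))
sqrt(6*(-469) + K(A, -182)) = sqrt(6*(-469) + (-2 - 25)/((-182)*(2 - 25))) = sqrt(-2814 - 1/182*(-27)/(-23)) = sqrt(-2814 - 1/182*(-1/23)*(-27)) = sqrt(-2814 - 27/4186) = sqrt(-11779431/4186) = I*sqrt(49308698166)/4186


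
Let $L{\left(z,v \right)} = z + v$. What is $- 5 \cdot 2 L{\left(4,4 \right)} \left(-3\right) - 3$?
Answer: $237$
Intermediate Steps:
$L{\left(z,v \right)} = v + z$
$- 5 \cdot 2 L{\left(4,4 \right)} \left(-3\right) - 3 = - 5 \cdot 2 \left(4 + 4\right) \left(-3\right) - 3 = - 5 \cdot 2 \cdot 8 \left(-3\right) - 3 = - 5 \cdot 16 \left(-3\right) - 3 = \left(-5\right) \left(-48\right) - 3 = 240 - 3 = 237$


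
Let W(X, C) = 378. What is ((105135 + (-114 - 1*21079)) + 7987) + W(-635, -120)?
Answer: 92307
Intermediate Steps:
((105135 + (-114 - 1*21079)) + 7987) + W(-635, -120) = ((105135 + (-114 - 1*21079)) + 7987) + 378 = ((105135 + (-114 - 21079)) + 7987) + 378 = ((105135 - 21193) + 7987) + 378 = (83942 + 7987) + 378 = 91929 + 378 = 92307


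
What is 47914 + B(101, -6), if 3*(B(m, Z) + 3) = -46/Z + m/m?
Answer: 431225/9 ≈ 47914.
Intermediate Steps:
B(m, Z) = -8/3 - 46/(3*Z) (B(m, Z) = -3 + (-46/Z + m/m)/3 = -3 + (-46/Z + 1)/3 = -3 + (1 - 46/Z)/3 = -3 + (1/3 - 46/(3*Z)) = -8/3 - 46/(3*Z))
47914 + B(101, -6) = 47914 + (2/3)*(-23 - 4*(-6))/(-6) = 47914 + (2/3)*(-1/6)*(-23 + 24) = 47914 + (2/3)*(-1/6)*1 = 47914 - 1/9 = 431225/9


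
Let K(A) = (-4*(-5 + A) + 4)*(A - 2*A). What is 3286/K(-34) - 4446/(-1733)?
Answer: 14940439/4713760 ≈ 3.1695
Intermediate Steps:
K(A) = -A*(24 - 4*A) (K(A) = ((20 - 4*A) + 4)*(-A) = (24 - 4*A)*(-A) = -A*(24 - 4*A))
3286/K(-34) - 4446/(-1733) = 3286/((4*(-34)*(-6 - 34))) - 4446/(-1733) = 3286/((4*(-34)*(-40))) - 4446*(-1/1733) = 3286/5440 + 4446/1733 = 3286*(1/5440) + 4446/1733 = 1643/2720 + 4446/1733 = 14940439/4713760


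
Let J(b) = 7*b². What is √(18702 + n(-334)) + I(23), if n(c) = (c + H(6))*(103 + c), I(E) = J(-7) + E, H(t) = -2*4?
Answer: 366 + 6*√2714 ≈ 678.58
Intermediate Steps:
H(t) = -8
I(E) = 343 + E (I(E) = 7*(-7)² + E = 7*49 + E = 343 + E)
n(c) = (-8 + c)*(103 + c) (n(c) = (c - 8)*(103 + c) = (-8 + c)*(103 + c))
√(18702 + n(-334)) + I(23) = √(18702 + (-824 + (-334)² + 95*(-334))) + (343 + 23) = √(18702 + (-824 + 111556 - 31730)) + 366 = √(18702 + 79002) + 366 = √97704 + 366 = 6*√2714 + 366 = 366 + 6*√2714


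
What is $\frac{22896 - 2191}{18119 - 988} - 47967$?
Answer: $- \frac{821701972}{17131} \approx -47966.0$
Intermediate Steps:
$\frac{22896 - 2191}{18119 - 988} - 47967 = \frac{20705}{17131} - 47967 = - \frac{821701972}{17131}$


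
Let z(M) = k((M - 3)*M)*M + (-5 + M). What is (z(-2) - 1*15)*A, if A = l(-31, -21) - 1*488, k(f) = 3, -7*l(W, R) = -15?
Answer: 13604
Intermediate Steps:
l(W, R) = 15/7 (l(W, R) = -⅐*(-15) = 15/7)
z(M) = -5 + 4*M (z(M) = 3*M + (-5 + M) = -5 + 4*M)
A = -3401/7 (A = 15/7 - 1*488 = 15/7 - 488 = -3401/7 ≈ -485.86)
(z(-2) - 1*15)*A = ((-5 + 4*(-2)) - 1*15)*(-3401/7) = ((-5 - 8) - 15)*(-3401/7) = (-13 - 15)*(-3401/7) = -28*(-3401/7) = 13604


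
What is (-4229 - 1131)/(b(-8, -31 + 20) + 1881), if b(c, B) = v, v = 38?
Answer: -5360/1919 ≈ -2.7931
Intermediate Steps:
b(c, B) = 38
(-4229 - 1131)/(b(-8, -31 + 20) + 1881) = (-4229 - 1131)/(38 + 1881) = -5360/1919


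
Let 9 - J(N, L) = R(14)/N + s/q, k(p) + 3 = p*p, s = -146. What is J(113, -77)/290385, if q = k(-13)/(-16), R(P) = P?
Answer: -361/20174229 ≈ -1.7894e-5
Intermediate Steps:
k(p) = -3 + p² (k(p) = -3 + p*p = -3 + p²)
q = -83/8 (q = (-3 + (-13)²)/(-16) = (-3 + 169)*(-1/16) = 166*(-1/16) = -83/8 ≈ -10.375)
J(N, L) = -421/83 - 14/N (J(N, L) = 9 - (14/N - 146/(-83/8)) = 9 - (14/N - 146*(-8/83)) = 9 - (14/N + 1168/83) = 9 - (1168/83 + 14/N) = 9 + (-1168/83 - 14/N) = -421/83 - 14/N)
J(113, -77)/290385 = (-421/83 - 14/113)/290385 = (-421/83 - 14*1/113)*(1/290385) = (-421/83 - 14/113)*(1/290385) = -48735/9379*1/290385 = -361/20174229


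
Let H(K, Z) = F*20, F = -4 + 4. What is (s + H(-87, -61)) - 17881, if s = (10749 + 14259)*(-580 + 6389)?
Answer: 145253591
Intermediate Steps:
F = 0
H(K, Z) = 0 (H(K, Z) = 0*20 = 0)
s = 145271472 (s = 25008*5809 = 145271472)
(s + H(-87, -61)) - 17881 = (145271472 + 0) - 17881 = 145271472 - 17881 = 145253591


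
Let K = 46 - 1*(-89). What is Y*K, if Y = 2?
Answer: 270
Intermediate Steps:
K = 135 (K = 46 + 89 = 135)
Y*K = 2*135 = 270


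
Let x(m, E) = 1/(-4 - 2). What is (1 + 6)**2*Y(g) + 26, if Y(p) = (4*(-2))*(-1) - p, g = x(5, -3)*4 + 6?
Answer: 470/3 ≈ 156.67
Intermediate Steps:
x(m, E) = -1/6 (x(m, E) = 1/(-6) = -1/6)
g = 16/3 (g = -1/6*4 + 6 = -2/3 + 6 = 16/3 ≈ 5.3333)
Y(p) = 8 - p (Y(p) = -8*(-1) - p = 8 - p)
(1 + 6)**2*Y(g) + 26 = (1 + 6)**2*(8 - 1*16/3) + 26 = 7**2*(8 - 16/3) + 26 = 49*(8/3) + 26 = 392/3 + 26 = 470/3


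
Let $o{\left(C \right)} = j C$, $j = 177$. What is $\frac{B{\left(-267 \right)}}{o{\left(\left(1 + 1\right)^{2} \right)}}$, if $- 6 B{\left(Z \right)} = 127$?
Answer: $- \frac{127}{4248} \approx -0.029896$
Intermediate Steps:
$B{\left(Z \right)} = - \frac{127}{6}$ ($B{\left(Z \right)} = \left(- \frac{1}{6}\right) 127 = - \frac{127}{6}$)
$o{\left(C \right)} = 177 C$
$\frac{B{\left(-267 \right)}}{o{\left(\left(1 + 1\right)^{2} \right)}} = - \frac{127}{6 \cdot 177 \left(1 + 1\right)^{2}} = - \frac{127}{6 \cdot 177 \cdot 2^{2}} = - \frac{127}{6 \cdot 177 \cdot 4} = - \frac{127}{6 \cdot 708} = \left(- \frac{127}{6}\right) \frac{1}{708} = - \frac{127}{4248}$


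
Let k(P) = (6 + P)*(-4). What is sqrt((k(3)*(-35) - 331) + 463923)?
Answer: 2*sqrt(116213) ≈ 681.80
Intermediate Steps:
k(P) = -24 - 4*P
sqrt((k(3)*(-35) - 331) + 463923) = sqrt(((-24 - 4*3)*(-35) - 331) + 463923) = sqrt(((-24 - 12)*(-35) - 331) + 463923) = sqrt((-36*(-35) - 331) + 463923) = sqrt((1260 - 331) + 463923) = sqrt(929 + 463923) = sqrt(464852) = 2*sqrt(116213)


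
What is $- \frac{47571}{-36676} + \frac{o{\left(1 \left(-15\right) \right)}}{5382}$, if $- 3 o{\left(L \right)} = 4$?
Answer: $\frac{383967331}{296085348} \approx 1.2968$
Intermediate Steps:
$o{\left(L \right)} = - \frac{4}{3}$ ($o{\left(L \right)} = \left(- \frac{1}{3}\right) 4 = - \frac{4}{3}$)
$- \frac{47571}{-36676} + \frac{o{\left(1 \left(-15\right) \right)}}{5382} = - \frac{47571}{-36676} - \frac{4}{3 \cdot 5382} = \left(-47571\right) \left(- \frac{1}{36676}\right) - \frac{2}{8073} = \frac{47571}{36676} - \frac{2}{8073} = \frac{383967331}{296085348}$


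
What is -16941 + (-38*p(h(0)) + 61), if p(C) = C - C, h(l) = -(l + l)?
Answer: -16880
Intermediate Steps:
h(l) = -2*l
p(C) = 0
-16941 + (-38*p(h(0)) + 61) = -16941 + (-38*0 + 61) = -16941 + (0 + 61) = -16941 + 61 = -16880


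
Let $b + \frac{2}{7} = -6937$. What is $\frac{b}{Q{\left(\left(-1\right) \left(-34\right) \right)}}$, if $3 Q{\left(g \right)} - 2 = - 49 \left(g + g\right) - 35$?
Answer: $\frac{145683}{23555} \approx 6.1848$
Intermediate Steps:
$b = - \frac{48561}{7}$ ($b = - \frac{2}{7} - 6937 = - \frac{48561}{7} \approx -6937.3$)
$Q{\left(g \right)} = -11 - \frac{98 g}{3}$ ($Q{\left(g \right)} = \frac{2}{3} + \frac{- 49 \left(g + g\right) - 35}{3} = \frac{2}{3} + \frac{- 49 \cdot 2 g - 35}{3} = \frac{2}{3} + \frac{- 98 g - 35}{3} = \frac{2}{3} + \frac{-35 - 98 g}{3} = \frac{2}{3} - \left(\frac{35}{3} + \frac{98 g}{3}\right) = -11 - \frac{98 g}{3}$)
$\frac{b}{Q{\left(\left(-1\right) \left(-34\right) \right)}} = - \frac{48561}{7 \left(-11 - \frac{98 \left(\left(-1\right) \left(-34\right)\right)}{3}\right)} = - \frac{48561}{7 \left(-11 - \frac{3332}{3}\right)} = - \frac{48561}{7 \left(- \frac{3365}{3}\right)} = \left(- \frac{48561}{7}\right) \left(- \frac{3}{3365}\right) = \frac{145683}{23555}$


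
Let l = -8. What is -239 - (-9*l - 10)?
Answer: -301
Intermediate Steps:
-239 - (-9*l - 10) = -239 - (-9*(-8) - 10) = -239 - (72 - 10) = -239 - 1*62 = -239 - 62 = -301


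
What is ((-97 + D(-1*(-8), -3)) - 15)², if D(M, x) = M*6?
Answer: 4096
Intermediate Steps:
D(M, x) = 6*M
((-97 + D(-1*(-8), -3)) - 15)² = ((-97 + 6*(-1*(-8))) - 15)² = ((-97 + 6*8) - 15)² = ((-97 + 48) - 15)² = (-49 - 15)² = (-64)² = 4096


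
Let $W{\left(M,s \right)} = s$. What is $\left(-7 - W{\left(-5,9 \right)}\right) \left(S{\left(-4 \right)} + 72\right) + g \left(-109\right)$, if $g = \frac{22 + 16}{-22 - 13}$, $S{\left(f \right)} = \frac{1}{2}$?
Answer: $- \frac{36458}{35} \approx -1041.7$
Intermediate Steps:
$S{\left(f \right)} = \frac{1}{2}$
$g = - \frac{38}{35}$ ($g = \frac{38}{-35} = 38 \left(- \frac{1}{35}\right) = - \frac{38}{35} \approx -1.0857$)
$\left(-7 - W{\left(-5,9 \right)}\right) \left(S{\left(-4 \right)} + 72\right) + g \left(-109\right) = \left(-7 - 9\right) \left(\frac{1}{2} + 72\right) - - \frac{4142}{35} = \left(-7 - 9\right) \frac{145}{2} + \frac{4142}{35} = \left(-16\right) \frac{145}{2} + \frac{4142}{35} = -1160 + \frac{4142}{35} = - \frac{36458}{35}$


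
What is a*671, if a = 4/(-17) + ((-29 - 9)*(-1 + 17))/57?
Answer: -373076/51 ≈ -7315.2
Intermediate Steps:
a = -556/51 (a = 4*(-1/17) - 38*16*(1/57) = -4/17 - 608*1/57 = -4/17 - 32/3 = -556/51 ≈ -10.902)
a*671 = -556/51*671 = -373076/51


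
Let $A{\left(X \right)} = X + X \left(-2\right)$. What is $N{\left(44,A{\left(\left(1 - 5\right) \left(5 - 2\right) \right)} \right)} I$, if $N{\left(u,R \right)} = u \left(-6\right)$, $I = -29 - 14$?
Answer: $11352$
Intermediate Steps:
$A{\left(X \right)} = - X$ ($A{\left(X \right)} = X - 2 X = - X$)
$I = -43$
$N{\left(u,R \right)} = - 6 u$
$N{\left(44,A{\left(\left(1 - 5\right) \left(5 - 2\right) \right)} \right)} I = \left(-6\right) 44 \left(-43\right) = \left(-264\right) \left(-43\right) = 11352$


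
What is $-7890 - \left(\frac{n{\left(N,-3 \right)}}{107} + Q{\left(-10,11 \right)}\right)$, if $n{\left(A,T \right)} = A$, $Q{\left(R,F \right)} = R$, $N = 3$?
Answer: $- \frac{843163}{107} \approx -7880.0$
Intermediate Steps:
$-7890 - \left(\frac{n{\left(N,-3 \right)}}{107} + Q{\left(-10,11 \right)}\right) = -7890 - \left(\frac{3}{107} - 10\right) = -7890 - - \frac{1067}{107} = -7890 + \frac{1067}{107} = - \frac{843163}{107}$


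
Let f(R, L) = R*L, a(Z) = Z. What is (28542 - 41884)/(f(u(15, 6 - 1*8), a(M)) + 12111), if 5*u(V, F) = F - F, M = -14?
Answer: -13342/12111 ≈ -1.1016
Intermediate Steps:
u(V, F) = 0 (u(V, F) = (F - F)/5 = (1/5)*0 = 0)
f(R, L) = L*R
(28542 - 41884)/(f(u(15, 6 - 1*8), a(M)) + 12111) = (28542 - 41884)/(-14*0 + 12111) = -13342/(0 + 12111) = -13342/12111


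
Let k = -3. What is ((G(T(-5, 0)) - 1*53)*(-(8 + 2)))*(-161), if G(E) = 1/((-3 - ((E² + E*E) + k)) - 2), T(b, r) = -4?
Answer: -1451415/17 ≈ -85377.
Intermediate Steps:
G(E) = 1/(-2 - 2*E²) (G(E) = 1/((-3 - ((E² + E*E) - 3)) - 2) = 1/((-3 - ((E² + E²) - 3)) - 2) = 1/((-3 - (2*E² - 3)) - 2) = 1/((-3 - (-3 + 2*E²)) - 2) = 1/((-3 + (3 - 2*E²)) - 2) = 1/(-2*E² - 2) = 1/(-2 - 2*E²))
((G(T(-5, 0)) - 1*53)*(-(8 + 2)))*(-161) = ((-1/(2 + 2*(-4)²) - 1*53)*(-(8 + 2)))*(-161) = ((-1/(2 + 2*16) - 53)*(-1*10))*(-161) = ((-1/(2 + 32) - 53)*(-10))*(-161) = ((-1/34 - 53)*(-10))*(-161) = -1803/34*(-10)*(-161) = (9015/17)*(-161) = -1451415/17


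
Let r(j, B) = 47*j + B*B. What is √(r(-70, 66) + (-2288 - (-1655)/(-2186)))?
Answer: I*√5843062142/2186 ≈ 34.968*I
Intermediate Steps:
r(j, B) = B² + 47*j (r(j, B) = 47*j + B² = B² + 47*j)
√(r(-70, 66) + (-2288 - (-1655)/(-2186))) = √((66² + 47*(-70)) + (-2288 - (-1655)/(-2186))) = √((4356 - 3290) + (-2288 - (-1655)*(-1)/2186)) = √(1066 + (-2288 - 1*1655/2186)) = √(1066 + (-2288 - 1655/2186)) = √(1066 - 5003223/2186) = √(-2672947/2186) = I*√5843062142/2186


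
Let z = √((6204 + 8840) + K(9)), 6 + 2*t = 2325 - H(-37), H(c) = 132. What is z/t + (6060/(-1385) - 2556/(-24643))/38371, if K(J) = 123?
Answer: -29159304/261924705181 + 2*√15167/2187 ≈ 0.11251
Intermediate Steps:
t = 2187/2 (t = -3 + (2325 - 1*132)/2 = -3 + (2325 - 132)/2 = -3 + (½)*2193 = -3 + 2193/2 = 2187/2 ≈ 1093.5)
z = √15167 (z = √((6204 + 8840) + 123) = √(15044 + 123) = √15167 ≈ 123.15)
z/t + (6060/(-1385) - 2556/(-24643))/38371 = √15167/(2187/2) + (6060/(-1385) - 2556/(-24643))/38371 = √15167*(2/2187) + (6060*(-1/1385) - 2556*(-1/24643))*(1/38371) = 2*√15167/2187 + (-1212/277 + 2556/24643)*(1/38371) = 2*√15167/2187 - 29159304/6826111*1/38371 = 2*√15167/2187 - 29159304/261924705181 = -29159304/261924705181 + 2*√15167/2187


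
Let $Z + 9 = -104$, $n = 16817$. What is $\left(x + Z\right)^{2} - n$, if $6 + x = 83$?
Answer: $-15521$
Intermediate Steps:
$Z = -113$ ($Z = -9 - 104 = -113$)
$x = 77$ ($x = -6 + 83 = 77$)
$\left(x + Z\right)^{2} - n = \left(77 - 113\right)^{2} - 16817 = \left(-36\right)^{2} - 16817 = 1296 - 16817 = -15521$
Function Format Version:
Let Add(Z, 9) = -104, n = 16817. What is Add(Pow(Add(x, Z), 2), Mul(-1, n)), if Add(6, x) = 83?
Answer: -15521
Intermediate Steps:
Z = -113 (Z = Add(-9, -104) = -113)
x = 77 (x = Add(-6, 83) = 77)
Add(Pow(Add(x, Z), 2), Mul(-1, n)) = Add(Pow(Add(77, -113), 2), Mul(-1, 16817)) = Add(Pow(-36, 2), -16817) = Add(1296, -16817) = -15521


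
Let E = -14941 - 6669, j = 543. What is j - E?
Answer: 22153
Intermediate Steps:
E = -21610
j - E = 543 - 1*(-21610) = 543 + 21610 = 22153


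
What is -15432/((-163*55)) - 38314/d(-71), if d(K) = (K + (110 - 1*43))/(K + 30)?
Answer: -7041411841/17930 ≈ -3.9272e+5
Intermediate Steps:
d(K) = (67 + K)/(30 + K) (d(K) = (K + (110 - 43))/(30 + K) = (K + 67)/(30 + K) = (67 + K)/(30 + K))
-15432/((-163*55)) - 38314/d(-71) = -15432/((-163*55)) - 38314*(30 - 71)/(67 - 71) = -15432/(-8965) - 38314/(-4/(-41)) = -15432*(-1/8965) - 38314/((-1/41*(-4))) = 15432/8965 - 38314/4/41 = 15432/8965 - 38314*41/4 = 15432/8965 - 785437/2 = -7041411841/17930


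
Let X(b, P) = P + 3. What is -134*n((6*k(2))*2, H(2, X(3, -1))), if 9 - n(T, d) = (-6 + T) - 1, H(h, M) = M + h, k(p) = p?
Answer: 1072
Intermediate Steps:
X(b, P) = 3 + P
n(T, d) = 16 - T (n(T, d) = 9 - ((-6 + T) - 1) = 9 - (-7 + T) = 9 + (7 - T) = 16 - T)
-134*n((6*k(2))*2, H(2, X(3, -1))) = -134*(16 - 6*2*2) = -134*(16 - 12*2) = -134*(16 - 1*24) = -134*(16 - 24) = -134*(-8) = 1072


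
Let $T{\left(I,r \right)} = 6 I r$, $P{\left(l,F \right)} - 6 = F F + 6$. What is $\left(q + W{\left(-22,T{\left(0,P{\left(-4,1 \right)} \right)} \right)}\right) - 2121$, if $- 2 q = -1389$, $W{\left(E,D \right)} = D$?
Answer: $- \frac{2853}{2} \approx -1426.5$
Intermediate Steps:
$P{\left(l,F \right)} = 12 + F^{2}$ ($P{\left(l,F \right)} = 6 + \left(F F + 6\right) = 6 + \left(F^{2} + 6\right) = 6 + \left(6 + F^{2}\right) = 12 + F^{2}$)
$T{\left(I,r \right)} = 6 I r$
$q = \frac{1389}{2}$ ($q = \left(- \frac{1}{2}\right) \left(-1389\right) = \frac{1389}{2} \approx 694.5$)
$\left(q + W{\left(-22,T{\left(0,P{\left(-4,1 \right)} \right)} \right)}\right) - 2121 = \left(\frac{1389}{2} + 6 \cdot 0 \left(12 + 1^{2}\right)\right) - 2121 = \left(\frac{1389}{2} + 6 \cdot 0 \left(12 + 1\right)\right) - 2121 = \left(\frac{1389}{2} + 6 \cdot 0 \cdot 13\right) - 2121 = \left(\frac{1389}{2} + 0\right) - 2121 = \frac{1389}{2} - 2121 = - \frac{2853}{2}$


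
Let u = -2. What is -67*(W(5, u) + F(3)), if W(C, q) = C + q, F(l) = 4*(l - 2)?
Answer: -469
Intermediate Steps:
F(l) = -8 + 4*l (F(l) = 4*(-2 + l) = -8 + 4*l)
-67*(W(5, u) + F(3)) = -67*((5 - 2) + (-8 + 4*3)) = -67*(3 + (-8 + 12)) = -67*(3 + 4) = -67*7 = -469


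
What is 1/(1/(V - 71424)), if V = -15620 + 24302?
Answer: -62742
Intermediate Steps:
V = 8682
1/(1/(V - 71424)) = 1/(1/(8682 - 71424)) = 1/(1/(-62742)) = 1/(-1/62742) = -62742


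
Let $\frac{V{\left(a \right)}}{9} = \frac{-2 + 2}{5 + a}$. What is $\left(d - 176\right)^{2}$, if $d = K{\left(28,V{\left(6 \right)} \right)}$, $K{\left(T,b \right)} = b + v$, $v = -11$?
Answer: $34969$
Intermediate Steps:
$V{\left(a \right)} = 0$ ($V{\left(a \right)} = 9 \frac{-2 + 2}{5 + a} = 9 \frac{0}{5 + a} = 9 \cdot 0 = 0$)
$K{\left(T,b \right)} = -11 + b$ ($K{\left(T,b \right)} = b - 11 = -11 + b$)
$d = -11$ ($d = -11 + 0 = -11$)
$\left(d - 176\right)^{2} = \left(-11 - 176\right)^{2} = \left(-187\right)^{2} = 34969$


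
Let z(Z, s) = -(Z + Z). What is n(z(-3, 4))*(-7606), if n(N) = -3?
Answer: 22818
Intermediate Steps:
z(Z, s) = -2*Z
n(z(-3, 4))*(-7606) = -3*(-7606) = 22818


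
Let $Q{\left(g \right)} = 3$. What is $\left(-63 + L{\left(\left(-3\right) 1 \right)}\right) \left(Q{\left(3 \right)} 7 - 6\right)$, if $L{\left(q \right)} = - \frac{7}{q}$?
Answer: $-910$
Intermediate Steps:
$\left(-63 + L{\left(\left(-3\right) 1 \right)}\right) \left(Q{\left(3 \right)} 7 - 6\right) = \left(-63 - \frac{7}{\left(-3\right) 1}\right) \left(3 \cdot 7 - 6\right) = \left(-63 - \frac{7}{-3}\right) \left(21 - 6\right) = \left(-63 - - \frac{7}{3}\right) 15 = \left(-63 + \frac{7}{3}\right) 15 = \left(- \frac{182}{3}\right) 15 = -910$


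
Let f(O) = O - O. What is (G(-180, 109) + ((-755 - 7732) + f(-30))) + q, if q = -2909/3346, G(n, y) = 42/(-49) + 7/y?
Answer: -3095933989/364714 ≈ -8488.7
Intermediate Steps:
f(O) = 0
G(n, y) = -6/7 + 7/y (G(n, y) = 42*(-1/49) + 7/y = -6/7 + 7/y)
q = -2909/3346 (q = -2909*1/3346 = -2909/3346 ≈ -0.86940)
(G(-180, 109) + ((-755 - 7732) + f(-30))) + q = ((-6/7 + 7/109) + ((-755 - 7732) + 0)) - 2909/3346 = ((-6/7 + 7*(1/109)) + (-8487 + 0)) - 2909/3346 = ((-6/7 + 7/109) - 8487) - 2909/3346 = (-605/763 - 8487) - 2909/3346 = -6476186/763 - 2909/3346 = -3095933989/364714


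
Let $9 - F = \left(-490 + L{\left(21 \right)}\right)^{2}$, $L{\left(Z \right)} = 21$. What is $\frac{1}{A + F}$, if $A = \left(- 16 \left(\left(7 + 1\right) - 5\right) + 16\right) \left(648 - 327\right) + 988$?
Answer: $- \frac{1}{229236} \approx -4.3623 \cdot 10^{-6}$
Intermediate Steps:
$F = -219952$ ($F = 9 - \left(-490 + 21\right)^{2} = 9 - \left(-469\right)^{2} = 9 - 219961 = -219952$)
$A = -9284$ ($A = \left(- 16 \left(8 - 5\right) + 16\right) 321 + 988 = \left(\left(-16\right) 3 + 16\right) 321 + 988 = \left(-48 + 16\right) 321 + 988 = \left(-32\right) 321 + 988 = -10272 + 988 = -9284$)
$\frac{1}{A + F} = \frac{1}{-9284 - 219952} = \frac{1}{-229236} = - \frac{1}{229236}$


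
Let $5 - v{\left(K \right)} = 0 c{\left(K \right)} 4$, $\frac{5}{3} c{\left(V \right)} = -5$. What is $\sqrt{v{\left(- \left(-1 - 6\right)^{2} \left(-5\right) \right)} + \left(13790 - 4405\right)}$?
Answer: $\sqrt{9390} \approx 96.902$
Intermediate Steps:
$c{\left(V \right)} = -3$ ($c{\left(V \right)} = \frac{3}{5} \left(-5\right) = -3$)
$v{\left(K \right)} = 5$ ($v{\left(K \right)} = 5 - 0 \left(-3\right) 4 = 5 - 0 \cdot 4 = 5 - 0 = 5 + 0 = 5$)
$\sqrt{v{\left(- \left(-1 - 6\right)^{2} \left(-5\right) \right)} + \left(13790 - 4405\right)} = \sqrt{5 + \left(13790 - 4405\right)} = \sqrt{5 + 9385} = \sqrt{9390}$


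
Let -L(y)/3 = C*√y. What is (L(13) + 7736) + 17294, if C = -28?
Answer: 25030 + 84*√13 ≈ 25333.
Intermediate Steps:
L(y) = 84*√y (L(y) = -(-84)*√y = 84*√y)
(L(13) + 7736) + 17294 = (84*√13 + 7736) + 17294 = (7736 + 84*√13) + 17294 = 25030 + 84*√13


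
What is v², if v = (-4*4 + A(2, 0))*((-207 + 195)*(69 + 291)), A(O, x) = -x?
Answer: 4777574400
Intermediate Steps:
v = 69120 (v = (-4*4 - 1*0)*((-207 + 195)*(69 + 291)) = (-16 + 0)*(-12*360) = -16*(-4320) = 69120)
v² = 69120² = 4777574400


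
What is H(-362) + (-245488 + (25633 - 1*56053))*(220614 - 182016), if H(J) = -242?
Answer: -10649497226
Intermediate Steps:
H(-362) + (-245488 + (25633 - 1*56053))*(220614 - 182016) = -242 + (-245488 + (25633 - 1*56053))*(220614 - 182016) = -242 + (-245488 + (25633 - 56053))*38598 = -242 + (-245488 - 30420)*38598 = -242 - 275908*38598 = -242 - 10649496984 = -10649497226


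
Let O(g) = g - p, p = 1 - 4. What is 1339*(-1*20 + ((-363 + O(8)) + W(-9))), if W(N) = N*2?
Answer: -522210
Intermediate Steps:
p = -3
O(g) = 3 + g (O(g) = g - 1*(-3) = g + 3 = 3 + g)
W(N) = 2*N
1339*(-1*20 + ((-363 + O(8)) + W(-9))) = 1339*(-1*20 + ((-363 + (3 + 8)) + 2*(-9))) = 1339*(-20 + ((-363 + 11) - 18)) = 1339*(-20 + (-352 - 18)) = 1339*(-20 - 370) = 1339*(-390) = -522210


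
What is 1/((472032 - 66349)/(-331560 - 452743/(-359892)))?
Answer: -119325338777/146002066236 ≈ -0.81729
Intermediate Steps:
1/((472032 - 66349)/(-331560 - 452743/(-359892))) = 1/(405683/(-331560 - 452743*(-1/359892))) = 1/(405683/(-331560 + 452743/359892)) = 1/(405683/(-119325338777/359892)) = 1/(405683*(-359892/119325338777)) = 1/(-146002066236/119325338777) = -119325338777/146002066236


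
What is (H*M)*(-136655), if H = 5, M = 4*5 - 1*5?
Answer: -10249125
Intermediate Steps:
M = 15 (M = 20 - 5 = 15)
(H*M)*(-136655) = (5*15)*(-136655) = 75*(-136655) = -10249125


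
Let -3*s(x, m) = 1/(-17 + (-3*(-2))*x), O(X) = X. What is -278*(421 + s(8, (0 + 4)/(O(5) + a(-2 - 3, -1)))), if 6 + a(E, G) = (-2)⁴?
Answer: -10884256/93 ≈ -1.1704e+5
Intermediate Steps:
a(E, G) = 10 (a(E, G) = -6 + (-2)⁴ = -6 + 16 = 10)
s(x, m) = -1/(3*(-17 + 6*x)) (s(x, m) = -1/(3*(-17 + (-3*(-2))*x)) = -1/(3*(-17 + 6*x)))
-278*(421 + s(8, (0 + 4)/(O(5) + a(-2 - 3, -1)))) = -278*(421 - 1/(-51 + 18*8)) = -278*(421 - 1/(-51 + 144)) = -278*(421 - 1/93) = -278*39152/93 = -10884256/93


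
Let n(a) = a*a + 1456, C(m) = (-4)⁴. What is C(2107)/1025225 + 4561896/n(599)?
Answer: 4677062052392/369344482825 ≈ 12.663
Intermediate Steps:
C(m) = 256
n(a) = 1456 + a² (n(a) = a² + 1456 = 1456 + a²)
C(2107)/1025225 + 4561896/n(599) = 256/1025225 + 4561896/(1456 + 599²) = 256*(1/1025225) + 4561896/(1456 + 358801) = 256/1025225 + 4561896/360257 = 4677062052392/369344482825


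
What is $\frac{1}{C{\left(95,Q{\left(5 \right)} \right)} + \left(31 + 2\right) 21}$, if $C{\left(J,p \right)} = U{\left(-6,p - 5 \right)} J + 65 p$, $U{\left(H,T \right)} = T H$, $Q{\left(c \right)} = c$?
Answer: $\frac{1}{1018} \approx 0.00098232$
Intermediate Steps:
$U{\left(H,T \right)} = H T$
$C{\left(J,p \right)} = 65 p + J \left(30 - 6 p\right)$ ($C{\left(J,p \right)} = - 6 \left(p - 5\right) J + 65 p = - 6 \left(-5 + p\right) J + 65 p = \left(30 - 6 p\right) J + 65 p = J \left(30 - 6 p\right) + 65 p = 65 p + J \left(30 - 6 p\right)$)
$\frac{1}{C{\left(95,Q{\left(5 \right)} \right)} + \left(31 + 2\right) 21} = \frac{1}{\left(65 \cdot 5 + 6 \cdot 95 \left(5 - 5\right)\right) + \left(31 + 2\right) 21} = \frac{1}{\left(325 + 6 \cdot 95 \left(5 - 5\right)\right) + 33 \cdot 21} = \frac{1}{\left(325 + 6 \cdot 95 \cdot 0\right) + 693} = \frac{1}{\left(325 + 0\right) + 693} = \frac{1}{325 + 693} = \frac{1}{1018}$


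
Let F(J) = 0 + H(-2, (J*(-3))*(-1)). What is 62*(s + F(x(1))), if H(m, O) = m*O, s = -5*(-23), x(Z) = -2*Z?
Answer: 7874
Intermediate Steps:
s = 115
H(m, O) = O*m
F(J) = -6*J (F(J) = 0 + ((J*(-3))*(-1))*(-2) = 0 + (-3*J*(-1))*(-2) = 0 + (3*J)*(-2) = 0 - 6*J = -6*J)
62*(s + F(x(1))) = 62*(115 - (-12)) = 62*(115 - 6*(-2)) = 62*(115 + 12) = 62*127 = 7874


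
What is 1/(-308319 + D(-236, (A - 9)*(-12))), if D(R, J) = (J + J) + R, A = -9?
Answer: -1/308123 ≈ -3.2455e-6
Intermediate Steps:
D(R, J) = R + 2*J (D(R, J) = 2*J + R = R + 2*J)
1/(-308319 + D(-236, (A - 9)*(-12))) = 1/(-308319 + (-236 + 2*((-9 - 9)*(-12)))) = 1/(-308319 + (-236 + 2*(-18*(-12)))) = 1/(-308319 + (-236 + 2*216)) = 1/(-308319 + (-236 + 432)) = 1/(-308319 + 196) = 1/(-308123) = -1/308123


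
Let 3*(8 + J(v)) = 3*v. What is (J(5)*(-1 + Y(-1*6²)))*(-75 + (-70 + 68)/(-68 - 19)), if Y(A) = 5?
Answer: 26092/29 ≈ 899.72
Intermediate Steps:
J(v) = -8 + v (J(v) = -8 + (3*v)/3 = -8 + v)
(J(5)*(-1 + Y(-1*6²)))*(-75 + (-70 + 68)/(-68 - 19)) = ((-8 + 5)*(-1 + 5))*(-75 + (-70 + 68)/(-68 - 19)) = (-3*4)*(-75 - 2/(-87)) = -12*(-75 - 2*(-1/87)) = -12*(-75 + 2/87) = -12*(-6523/87) = 26092/29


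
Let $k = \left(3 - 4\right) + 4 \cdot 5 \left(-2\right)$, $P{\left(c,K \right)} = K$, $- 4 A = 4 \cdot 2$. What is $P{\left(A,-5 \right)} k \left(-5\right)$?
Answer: $-1025$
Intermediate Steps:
$A = -2$ ($A = - \frac{4 \cdot 2}{4} = \left(- \frac{1}{4}\right) 8 = -2$)
$k = -41$ ($k = -1 + 20 \left(-2\right) = -1 - 40 = -41$)
$P{\left(A,-5 \right)} k \left(-5\right) = \left(-5\right) \left(-41\right) \left(-5\right) = 205 \left(-5\right) = -1025$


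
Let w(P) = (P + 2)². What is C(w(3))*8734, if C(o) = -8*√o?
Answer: -349360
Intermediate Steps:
w(P) = (2 + P)²
C(w(3))*8734 = -8*√((2 + 3)²)*8734 = -8*√(5²)*8734 = -8*√25*8734 = -8*5*8734 = -40*8734 = -349360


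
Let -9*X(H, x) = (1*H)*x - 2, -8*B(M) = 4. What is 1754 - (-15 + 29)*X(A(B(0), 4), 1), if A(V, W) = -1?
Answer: 5248/3 ≈ 1749.3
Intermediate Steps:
B(M) = -½ (B(M) = -⅛*4 = -½)
X(H, x) = 2/9 - H*x/9 (X(H, x) = -((1*H)*x - 2)/9 = -(H*x - 2)/9 = -(-2 + H*x)/9 = 2/9 - H*x/9)
1754 - (-15 + 29)*X(A(B(0), 4), 1) = 1754 - (-15 + 29)*(2/9 - ⅑*(-1)*1) = 1754 - 14*(2/9 + ⅑) = 1754 - 14/3 = 5248/3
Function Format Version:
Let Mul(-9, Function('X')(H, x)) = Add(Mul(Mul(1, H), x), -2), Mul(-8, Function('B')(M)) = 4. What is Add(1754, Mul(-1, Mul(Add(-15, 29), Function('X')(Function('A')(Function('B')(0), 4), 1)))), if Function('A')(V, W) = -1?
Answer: Rational(5248, 3) ≈ 1749.3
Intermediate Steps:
Function('B')(M) = Rational(-1, 2) (Function('B')(M) = Mul(Rational(-1, 8), 4) = Rational(-1, 2))
Function('X')(H, x) = Add(Rational(2, 9), Mul(Rational(-1, 9), H, x)) (Function('X')(H, x) = Mul(Rational(-1, 9), Add(Mul(Mul(1, H), x), -2)) = Mul(Rational(-1, 9), Add(Mul(H, x), -2)) = Mul(Rational(-1, 9), Add(-2, Mul(H, x))) = Add(Rational(2, 9), Mul(Rational(-1, 9), H, x)))
Add(1754, Mul(-1, Mul(Add(-15, 29), Function('X')(Function('A')(Function('B')(0), 4), 1)))) = Add(1754, Mul(-1, Mul(Add(-15, 29), Add(Rational(2, 9), Mul(Rational(-1, 9), -1, 1))))) = Add(1754, Mul(-1, Mul(14, Add(Rational(2, 9), Rational(1, 9))))) = Add(1754, Mul(-1, Mul(14, Rational(1, 3)))) = Add(1754, Mul(-1, Rational(14, 3))) = Add(1754, Rational(-14, 3)) = Rational(5248, 3)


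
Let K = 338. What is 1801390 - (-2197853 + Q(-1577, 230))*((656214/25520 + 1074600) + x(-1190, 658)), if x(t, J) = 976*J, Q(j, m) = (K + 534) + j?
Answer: 24081694697075373/6380 ≈ 3.7746e+12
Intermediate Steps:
Q(j, m) = 872 + j (Q(j, m) = (338 + 534) + j = 872 + j)
1801390 - (-2197853 + Q(-1577, 230))*((656214/25520 + 1074600) + x(-1190, 658)) = 1801390 - (-2197853 + (872 - 1577))*((656214/25520 + 1074600) + 976*658) = 1801390 - (-2197853 - 705)*((656214*(1/25520) + 1074600) + 642208) = 1801390 - (-2198558)*((328107/12760 + 1074600) + 642208) = 1801390 - (-2198558)*(13712224107/12760 + 642208) = 1801390 - (-2198558)*21906798187/12760 = 1801390 - 1*(-24081683204207173/6380) = 1801390 + 24081683204207173/6380 = 24081694697075373/6380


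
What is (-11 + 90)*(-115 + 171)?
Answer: 4424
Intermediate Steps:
(-11 + 90)*(-115 + 171) = 79*56 = 4424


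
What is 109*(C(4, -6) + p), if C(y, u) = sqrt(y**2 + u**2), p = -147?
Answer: -16023 + 218*sqrt(13) ≈ -15237.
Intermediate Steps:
C(y, u) = sqrt(u**2 + y**2)
109*(C(4, -6) + p) = 109*(sqrt((-6)**2 + 4**2) - 147) = 109*(sqrt(36 + 16) - 147) = 109*(sqrt(52) - 147) = 109*(2*sqrt(13) - 147) = 109*(-147 + 2*sqrt(13)) = -16023 + 218*sqrt(13)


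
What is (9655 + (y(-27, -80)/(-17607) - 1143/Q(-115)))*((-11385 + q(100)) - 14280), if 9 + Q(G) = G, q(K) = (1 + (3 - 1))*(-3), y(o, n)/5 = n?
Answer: -90285303680539/363878 ≈ -2.4812e+8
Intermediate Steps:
y(o, n) = 5*n
q(K) = -9 (q(K) = (1 + 2)*(-3) = 3*(-3) = -9)
Q(G) = -9 + G
(9655 + (y(-27, -80)/(-17607) - 1143/Q(-115)))*((-11385 + q(100)) - 14280) = (9655 + ((5*(-80))/(-17607) - 1143/(-9 - 115)))*((-11385 - 9) - 14280) = (9655 + (-400*(-1/17607) - 1143/(-124)))*(-11394 - 14280) = (9655 + (400/17607 - 1143*(-1/124)))*(-25674) = (9655 + (400/17607 + 1143/124))*(-25674) = (9655 + 20174401/2183268)*(-25674) = (21099626941/2183268)*(-25674) = -90285303680539/363878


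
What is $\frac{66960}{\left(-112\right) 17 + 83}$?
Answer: $- \frac{22320}{607} \approx -36.771$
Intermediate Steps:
$\frac{66960}{\left(-112\right) 17 + 83} = \frac{66960}{-1904 + 83} = \frac{66960}{-1821} = 66960 \left(- \frac{1}{1821}\right) = - \frac{22320}{607}$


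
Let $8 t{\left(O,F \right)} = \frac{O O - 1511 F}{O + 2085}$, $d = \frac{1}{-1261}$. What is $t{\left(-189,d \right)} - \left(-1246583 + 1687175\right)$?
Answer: $- \frac{2106772792081}{4781712} \approx -4.4059 \cdot 10^{5}$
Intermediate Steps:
$d = - \frac{1}{1261} \approx -0.00079302$
$t{\left(O,F \right)} = \frac{O^{2} - 1511 F}{8 \left(2085 + O\right)}$ ($t{\left(O,F \right)} = \frac{\left(O O - 1511 F\right) \frac{1}{O + 2085}}{8} = \frac{\left(O^{2} - 1511 F\right) \frac{1}{2085 + O}}{8} = \frac{\frac{1}{2085 + O} \left(O^{2} - 1511 F\right)}{8} = \frac{O^{2} - 1511 F}{8 \left(2085 + O\right)}$)
$t{\left(-189,d \right)} - \left(-1246583 + 1687175\right) = \frac{\left(-189\right)^{2} - - \frac{1511}{1261}}{8 \left(2085 - 189\right)} - \left(-1246583 + 1687175\right) = \frac{35721 + \frac{1511}{1261}}{8 \cdot 1896} - 440592 = \frac{1}{8} \cdot \frac{1}{1896} \cdot \frac{45045692}{1261} - 440592 = \frac{11261423}{4781712} - 440592 = - \frac{2106772792081}{4781712}$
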